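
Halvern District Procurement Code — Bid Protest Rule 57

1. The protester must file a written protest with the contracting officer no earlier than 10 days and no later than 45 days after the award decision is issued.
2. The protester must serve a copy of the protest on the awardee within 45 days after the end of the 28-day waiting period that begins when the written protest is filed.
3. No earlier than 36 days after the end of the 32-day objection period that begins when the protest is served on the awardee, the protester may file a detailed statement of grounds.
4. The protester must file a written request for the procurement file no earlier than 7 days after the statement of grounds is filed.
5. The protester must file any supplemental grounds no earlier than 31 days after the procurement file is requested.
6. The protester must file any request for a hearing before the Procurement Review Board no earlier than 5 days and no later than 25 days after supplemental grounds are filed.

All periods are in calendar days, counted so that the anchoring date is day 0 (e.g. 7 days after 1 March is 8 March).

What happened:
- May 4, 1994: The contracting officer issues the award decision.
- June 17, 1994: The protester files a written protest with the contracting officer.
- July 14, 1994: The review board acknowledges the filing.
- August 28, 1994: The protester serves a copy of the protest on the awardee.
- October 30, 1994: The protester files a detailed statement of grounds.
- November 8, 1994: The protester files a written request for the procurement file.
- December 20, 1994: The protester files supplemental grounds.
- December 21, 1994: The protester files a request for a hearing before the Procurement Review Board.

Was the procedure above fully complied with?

Step 1: the window is 10–45 days after May 4, 1994 (when the award decision is issued), so May 14, 1994 through June 18, 1994; done June 17, 1994 — within the window.
Step 2: 45 days after July 15, 1994 (end of the 28-day waiting period, which began when the written protest is filed on June 17, 1994) is August 29, 1994; August 28, 1994 is within that limit.
Step 3: the earliest permitted date is 36 days after September 29, 1994 (end of the 32-day objection period, which began when the protest is served on the awardee on August 28, 1994), i.e. November 4, 1994; acted on October 30, 1994, 5 days prematurely.

No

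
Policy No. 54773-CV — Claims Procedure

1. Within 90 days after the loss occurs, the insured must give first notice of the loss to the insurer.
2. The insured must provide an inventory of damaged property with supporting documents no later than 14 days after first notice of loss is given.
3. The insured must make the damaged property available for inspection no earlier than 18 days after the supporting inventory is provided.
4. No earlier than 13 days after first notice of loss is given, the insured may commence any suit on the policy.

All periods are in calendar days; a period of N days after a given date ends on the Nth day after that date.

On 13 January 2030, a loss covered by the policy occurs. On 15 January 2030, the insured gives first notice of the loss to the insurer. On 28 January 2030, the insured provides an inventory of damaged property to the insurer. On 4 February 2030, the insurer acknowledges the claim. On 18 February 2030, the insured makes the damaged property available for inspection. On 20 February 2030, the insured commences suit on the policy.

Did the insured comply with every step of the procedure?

Yes

(1) due by 13 January 2030 + 90 days = 13 April 2030; done 15 January 2030 — timely.
(2) due by 15 January 2030 + 14 days = 29 January 2030; completed 28 January 2030, before the deadline.
(3) permitted from 28 January 2030 + 18 days = 15 February 2030 onward; done 18 February 2030, after the minimum wait.
(4) permitted from 15 January 2030 + 13 days = 28 January 2030 onward; done 20 February 2030 — permitted.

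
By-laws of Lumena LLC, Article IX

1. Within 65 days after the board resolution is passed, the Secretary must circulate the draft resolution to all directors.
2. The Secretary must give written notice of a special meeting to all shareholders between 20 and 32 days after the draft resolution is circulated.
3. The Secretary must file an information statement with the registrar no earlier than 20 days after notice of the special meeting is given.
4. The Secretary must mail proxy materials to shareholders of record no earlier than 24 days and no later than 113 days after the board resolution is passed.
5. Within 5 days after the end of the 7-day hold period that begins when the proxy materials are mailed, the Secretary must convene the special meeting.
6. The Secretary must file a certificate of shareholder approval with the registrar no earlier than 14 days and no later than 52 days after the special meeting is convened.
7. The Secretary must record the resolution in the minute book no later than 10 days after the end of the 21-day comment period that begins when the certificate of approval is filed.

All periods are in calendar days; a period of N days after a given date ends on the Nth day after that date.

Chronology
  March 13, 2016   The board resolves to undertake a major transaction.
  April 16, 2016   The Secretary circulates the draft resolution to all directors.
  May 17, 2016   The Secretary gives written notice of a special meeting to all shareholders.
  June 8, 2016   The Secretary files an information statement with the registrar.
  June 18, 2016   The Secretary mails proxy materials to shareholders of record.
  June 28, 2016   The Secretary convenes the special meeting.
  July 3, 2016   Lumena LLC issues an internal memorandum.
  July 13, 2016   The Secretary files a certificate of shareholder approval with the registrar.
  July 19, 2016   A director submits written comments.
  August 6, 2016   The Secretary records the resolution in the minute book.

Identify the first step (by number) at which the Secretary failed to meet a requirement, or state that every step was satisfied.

Step 1 — counting 65 days from March 13, 2016 (when the board resolution is passed) gives a deadline of May 17, 2016; done April 16, 2016 — timely.
Step 2 — 20 and 32 days from April 16, 2016 (when the draft resolution is circulated) are May 6, 2016 and May 18, 2016 respectively; May 17, 2016 falls inside that range.
Step 3 — must wait 20 days from May 17, 2016 (when notice of the special meeting is given), so not before June 6, 2016; June 8, 2016 is on or after that date.
Step 4 — 24 and 113 days from March 13, 2016 (when the board resolution is passed) are April 6, 2016 and July 4, 2016 respectively; June 18, 2016 falls inside that range.
Step 5 — counting 5 days from June 25, 2016 (end of the 7-day hold period, which began when the proxy materials are mailed on June 18, 2016) gives a deadline of June 30, 2016; done June 28, 2016 — timely.
Step 6 — 14 and 52 days from June 28, 2016 (when the special meeting is convened) are July 12, 2016 and August 19, 2016 respectively; July 13, 2016 falls inside that range.
Step 7 — counting 10 days from August 3, 2016 (end of the 21-day comment period, which began when the certificate of approval is filed on July 13, 2016) gives a deadline of August 13, 2016; completed August 6, 2016, before the deadline.

None — every step was satisfied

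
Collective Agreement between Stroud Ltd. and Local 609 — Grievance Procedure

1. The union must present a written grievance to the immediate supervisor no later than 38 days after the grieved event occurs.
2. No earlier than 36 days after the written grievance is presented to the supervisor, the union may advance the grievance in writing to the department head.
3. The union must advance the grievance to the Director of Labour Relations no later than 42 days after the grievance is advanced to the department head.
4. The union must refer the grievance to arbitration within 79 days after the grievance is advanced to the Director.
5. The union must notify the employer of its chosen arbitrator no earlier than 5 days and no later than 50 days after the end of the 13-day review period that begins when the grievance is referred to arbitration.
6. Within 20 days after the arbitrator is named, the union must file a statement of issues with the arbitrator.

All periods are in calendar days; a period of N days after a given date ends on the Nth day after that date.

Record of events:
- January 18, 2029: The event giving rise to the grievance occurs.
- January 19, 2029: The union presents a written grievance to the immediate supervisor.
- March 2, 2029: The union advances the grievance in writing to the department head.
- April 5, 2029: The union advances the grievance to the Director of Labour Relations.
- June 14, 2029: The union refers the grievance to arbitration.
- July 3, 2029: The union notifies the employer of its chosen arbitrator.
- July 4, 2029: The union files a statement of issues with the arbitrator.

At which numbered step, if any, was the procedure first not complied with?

None — every step was satisfied

(1) due by January 18, 2029 + 38 days = February 25, 2029; completed January 19, 2029, before the deadline.
(2) permitted from January 19, 2029 + 36 days = February 24, 2029 onward; done March 2, 2029 — permitted.
(3) due by March 2, 2029 + 42 days = April 13, 2029; done April 5, 2029 — timely.
(4) due by April 5, 2029 + 79 days = June 23, 2029; June 14, 2029 is within that limit.
(5) the permitted window runs from June 27, 2029 + 5 = July 2, 2029 to June 27, 2029 + 50 = August 16, 2029; done July 3, 2029 — within the window.
(6) due by July 3, 2029 + 20 days = July 23, 2029; done July 4, 2029 — timely.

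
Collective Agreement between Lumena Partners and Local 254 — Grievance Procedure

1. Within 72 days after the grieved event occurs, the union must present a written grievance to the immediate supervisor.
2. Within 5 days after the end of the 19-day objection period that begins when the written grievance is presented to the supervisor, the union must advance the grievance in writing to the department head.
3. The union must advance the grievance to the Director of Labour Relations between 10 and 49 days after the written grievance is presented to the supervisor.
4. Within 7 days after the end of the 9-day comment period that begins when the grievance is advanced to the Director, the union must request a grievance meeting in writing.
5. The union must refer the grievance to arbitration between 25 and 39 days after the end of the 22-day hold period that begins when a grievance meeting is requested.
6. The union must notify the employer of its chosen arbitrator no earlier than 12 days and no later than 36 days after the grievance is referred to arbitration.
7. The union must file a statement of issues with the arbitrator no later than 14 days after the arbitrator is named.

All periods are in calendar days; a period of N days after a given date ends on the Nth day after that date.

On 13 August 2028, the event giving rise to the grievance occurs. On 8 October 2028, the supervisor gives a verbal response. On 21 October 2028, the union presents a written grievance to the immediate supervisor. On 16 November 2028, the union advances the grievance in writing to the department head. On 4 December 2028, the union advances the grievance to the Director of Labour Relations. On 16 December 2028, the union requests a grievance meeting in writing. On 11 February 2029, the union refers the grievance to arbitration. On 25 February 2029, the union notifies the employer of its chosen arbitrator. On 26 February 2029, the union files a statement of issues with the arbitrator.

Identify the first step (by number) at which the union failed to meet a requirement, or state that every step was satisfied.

Step 2

(1) due by 13 August 2028 + 72 days = 24 October 2028; completed 21 October 2028, before the deadline.
(2) due by 9 November 2028 + 5 days = 14 November 2028; done 16 November 2028 — 2 days late.
Later steps need not be reached.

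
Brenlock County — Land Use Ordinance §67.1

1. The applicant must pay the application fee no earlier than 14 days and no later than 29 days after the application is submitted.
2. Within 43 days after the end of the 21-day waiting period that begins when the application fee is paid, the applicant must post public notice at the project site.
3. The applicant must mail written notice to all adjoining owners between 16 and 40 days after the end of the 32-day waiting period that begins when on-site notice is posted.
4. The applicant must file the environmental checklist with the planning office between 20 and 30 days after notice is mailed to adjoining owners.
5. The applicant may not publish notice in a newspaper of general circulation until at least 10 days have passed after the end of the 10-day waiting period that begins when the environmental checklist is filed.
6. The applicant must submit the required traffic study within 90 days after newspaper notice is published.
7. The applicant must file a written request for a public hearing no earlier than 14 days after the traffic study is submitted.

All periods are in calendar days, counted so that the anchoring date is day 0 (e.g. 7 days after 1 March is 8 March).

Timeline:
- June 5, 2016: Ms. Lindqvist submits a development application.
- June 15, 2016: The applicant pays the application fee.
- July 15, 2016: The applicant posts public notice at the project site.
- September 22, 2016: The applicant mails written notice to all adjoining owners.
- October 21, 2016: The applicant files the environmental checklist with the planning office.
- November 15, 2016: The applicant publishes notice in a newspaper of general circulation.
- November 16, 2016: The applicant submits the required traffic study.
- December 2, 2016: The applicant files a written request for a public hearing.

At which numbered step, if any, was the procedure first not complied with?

Step 1

Step 1: the window is 14–29 days after June 5, 2016 (when the application is submitted), so June 19, 2016 through July 4, 2016; June 15, 2016 is 4 days too early.
No need to go further; step 1 was not satisfied.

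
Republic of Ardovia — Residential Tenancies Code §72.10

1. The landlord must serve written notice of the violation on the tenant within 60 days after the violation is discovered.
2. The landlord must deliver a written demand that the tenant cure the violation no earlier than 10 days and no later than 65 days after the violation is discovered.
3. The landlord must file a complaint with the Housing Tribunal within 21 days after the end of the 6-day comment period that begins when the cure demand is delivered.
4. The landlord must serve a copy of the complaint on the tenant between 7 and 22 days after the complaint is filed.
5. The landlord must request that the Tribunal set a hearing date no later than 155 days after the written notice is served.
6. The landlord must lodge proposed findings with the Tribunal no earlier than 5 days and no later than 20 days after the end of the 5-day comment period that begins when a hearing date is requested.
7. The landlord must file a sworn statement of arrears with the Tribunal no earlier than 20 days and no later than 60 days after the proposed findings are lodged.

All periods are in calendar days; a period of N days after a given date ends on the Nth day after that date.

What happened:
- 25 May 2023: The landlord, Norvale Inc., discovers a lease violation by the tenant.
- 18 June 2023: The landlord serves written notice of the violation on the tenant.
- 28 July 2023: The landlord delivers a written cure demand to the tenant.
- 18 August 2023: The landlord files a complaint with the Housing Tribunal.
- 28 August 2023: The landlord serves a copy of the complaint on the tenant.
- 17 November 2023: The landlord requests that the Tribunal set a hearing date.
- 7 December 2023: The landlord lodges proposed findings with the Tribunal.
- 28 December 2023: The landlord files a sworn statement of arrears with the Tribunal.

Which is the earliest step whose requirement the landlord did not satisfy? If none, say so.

(1) due by 25 May 2023 + 60 days = 24 July 2023; done 18 June 2023 — timely.
(2) the permitted window runs from 25 May 2023 + 10 = 4 June 2023 to 25 May 2023 + 65 = 29 July 2023; 28 July 2023 falls inside that range.
(3) due by 3 August 2023 + 21 days = 24 August 2023; completed 18 August 2023, before the deadline.
(4) the permitted window runs from 18 August 2023 + 7 = 25 August 2023 to 18 August 2023 + 22 = 9 September 2023; done 28 August 2023 — within the window.
(5) due by 18 June 2023 + 155 days = 20 November 2023; done 17 November 2023 — timely.
(6) the permitted window runs from 22 November 2023 + 5 = 27 November 2023 to 22 November 2023 + 20 = 12 December 2023; done 7 December 2023 — within the window.
(7) the permitted window runs from 7 December 2023 + 20 = 27 December 2023 to 7 December 2023 + 60 = 5 February 2024; done 28 December 2023 — within the window.

None — every step was satisfied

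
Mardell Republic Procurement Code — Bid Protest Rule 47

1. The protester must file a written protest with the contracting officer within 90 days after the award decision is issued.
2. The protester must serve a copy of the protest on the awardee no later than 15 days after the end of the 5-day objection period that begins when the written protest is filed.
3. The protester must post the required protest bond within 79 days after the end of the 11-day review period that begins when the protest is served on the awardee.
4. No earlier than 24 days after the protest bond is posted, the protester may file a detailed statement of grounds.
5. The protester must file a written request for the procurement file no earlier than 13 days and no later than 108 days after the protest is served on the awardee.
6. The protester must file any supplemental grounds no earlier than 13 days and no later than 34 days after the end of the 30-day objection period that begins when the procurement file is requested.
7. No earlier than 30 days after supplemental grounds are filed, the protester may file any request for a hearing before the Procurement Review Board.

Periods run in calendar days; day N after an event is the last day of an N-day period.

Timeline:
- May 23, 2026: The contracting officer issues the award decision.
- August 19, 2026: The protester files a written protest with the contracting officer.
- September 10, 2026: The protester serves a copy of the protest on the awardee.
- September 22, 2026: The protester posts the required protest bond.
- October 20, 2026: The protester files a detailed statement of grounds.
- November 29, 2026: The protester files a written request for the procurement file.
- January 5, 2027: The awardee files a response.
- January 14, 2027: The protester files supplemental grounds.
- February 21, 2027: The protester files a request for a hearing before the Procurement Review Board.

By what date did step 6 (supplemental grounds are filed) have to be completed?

February 1, 2027

The procurement file is requested on November 29, 2026; the 30-day objection period therefore ends December 29, 2026, and step 6 runs from that date. The window is 13–34 days after December 29, 2026; it closes on February 1, 2027.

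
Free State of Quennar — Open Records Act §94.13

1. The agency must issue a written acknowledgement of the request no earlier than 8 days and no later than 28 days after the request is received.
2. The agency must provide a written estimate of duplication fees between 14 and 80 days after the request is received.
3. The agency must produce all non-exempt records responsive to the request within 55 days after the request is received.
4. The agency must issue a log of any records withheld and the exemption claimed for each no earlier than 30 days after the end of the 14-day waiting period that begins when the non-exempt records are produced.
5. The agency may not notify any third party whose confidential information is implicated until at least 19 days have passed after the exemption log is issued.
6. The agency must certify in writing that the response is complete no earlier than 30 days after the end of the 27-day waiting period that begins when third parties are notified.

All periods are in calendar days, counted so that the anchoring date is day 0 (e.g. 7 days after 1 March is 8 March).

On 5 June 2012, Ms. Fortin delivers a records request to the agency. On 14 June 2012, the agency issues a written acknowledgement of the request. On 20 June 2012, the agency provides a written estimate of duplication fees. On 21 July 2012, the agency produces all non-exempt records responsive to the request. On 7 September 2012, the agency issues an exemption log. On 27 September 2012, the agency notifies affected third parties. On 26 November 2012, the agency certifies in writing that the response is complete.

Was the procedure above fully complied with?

(1) the permitted window runs from 5 June 2012 + 8 = 13 June 2012 to 5 June 2012 + 28 = 3 July 2012; done 14 June 2012 — within the window.
(2) the permitted window runs from 5 June 2012 + 14 = 19 June 2012 to 5 June 2012 + 80 = 24 August 2012; done 20 June 2012 — within the window.
(3) due by 5 June 2012 + 55 days = 30 July 2012; 21 July 2012 is within that limit.
(4) permitted from 4 August 2012 + 30 days = 3 September 2012 onward; 7 September 2012 is on or after that date.
(5) permitted from 7 September 2012 + 19 days = 26 September 2012 onward; done 27 September 2012 — permitted.
(6) permitted from 24 October 2012 + 30 days = 23 November 2012 onward; done 26 November 2012, after the minimum wait.

Yes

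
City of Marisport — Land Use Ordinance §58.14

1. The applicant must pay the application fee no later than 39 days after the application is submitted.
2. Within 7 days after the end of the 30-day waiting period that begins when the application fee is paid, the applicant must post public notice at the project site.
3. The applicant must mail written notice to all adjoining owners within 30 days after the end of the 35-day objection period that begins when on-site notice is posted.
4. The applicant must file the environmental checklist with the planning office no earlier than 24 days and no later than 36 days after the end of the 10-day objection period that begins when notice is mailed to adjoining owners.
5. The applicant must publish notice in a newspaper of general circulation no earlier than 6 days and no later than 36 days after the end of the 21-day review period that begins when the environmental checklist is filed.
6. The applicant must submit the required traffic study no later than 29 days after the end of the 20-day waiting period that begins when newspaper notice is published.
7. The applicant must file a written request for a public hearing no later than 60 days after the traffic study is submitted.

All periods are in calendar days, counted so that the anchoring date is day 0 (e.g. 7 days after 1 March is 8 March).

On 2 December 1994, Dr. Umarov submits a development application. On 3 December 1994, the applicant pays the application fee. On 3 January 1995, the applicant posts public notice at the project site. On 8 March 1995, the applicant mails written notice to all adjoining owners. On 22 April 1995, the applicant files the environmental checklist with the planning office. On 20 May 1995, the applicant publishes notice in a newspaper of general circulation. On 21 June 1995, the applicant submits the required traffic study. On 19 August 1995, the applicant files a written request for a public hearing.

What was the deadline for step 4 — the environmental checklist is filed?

Notice is mailed to adjoining owners on 8 March 1995; the 10-day objection period therefore ends 18 March 1995, and step 4 runs from that date. The window is 24–36 days after 18 March 1995; it closes on 23 April 1995.

23 April 1995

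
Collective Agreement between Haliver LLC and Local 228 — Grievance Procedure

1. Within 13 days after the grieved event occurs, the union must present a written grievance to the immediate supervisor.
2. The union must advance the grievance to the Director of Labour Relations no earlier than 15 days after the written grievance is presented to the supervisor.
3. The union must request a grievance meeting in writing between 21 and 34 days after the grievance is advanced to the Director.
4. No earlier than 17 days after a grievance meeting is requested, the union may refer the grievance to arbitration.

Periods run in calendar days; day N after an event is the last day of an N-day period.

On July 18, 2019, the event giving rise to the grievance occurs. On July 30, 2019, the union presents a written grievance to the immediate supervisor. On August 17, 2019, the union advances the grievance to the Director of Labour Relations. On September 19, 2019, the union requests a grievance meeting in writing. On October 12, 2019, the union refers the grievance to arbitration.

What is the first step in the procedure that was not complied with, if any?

None — every step was satisfied

Step 1: 13 days after July 18, 2019 (when the grieved event occurs) is July 31, 2019; done July 30, 2019 — timely.
Step 2: the earliest permitted date is 15 days after July 30, 2019 (when the written grievance is presented to the supervisor), i.e. August 14, 2019; done August 17, 2019, after the minimum wait.
Step 3: the window is 21–34 days after August 17, 2019 (when the grievance is advanced to the Director), so September 7, 2019 through September 20, 2019; done September 19, 2019 — within the window.
Step 4: the earliest permitted date is 17 days after September 19, 2019 (when a grievance meeting is requested), i.e. October 6, 2019; October 12, 2019 is on or after that date.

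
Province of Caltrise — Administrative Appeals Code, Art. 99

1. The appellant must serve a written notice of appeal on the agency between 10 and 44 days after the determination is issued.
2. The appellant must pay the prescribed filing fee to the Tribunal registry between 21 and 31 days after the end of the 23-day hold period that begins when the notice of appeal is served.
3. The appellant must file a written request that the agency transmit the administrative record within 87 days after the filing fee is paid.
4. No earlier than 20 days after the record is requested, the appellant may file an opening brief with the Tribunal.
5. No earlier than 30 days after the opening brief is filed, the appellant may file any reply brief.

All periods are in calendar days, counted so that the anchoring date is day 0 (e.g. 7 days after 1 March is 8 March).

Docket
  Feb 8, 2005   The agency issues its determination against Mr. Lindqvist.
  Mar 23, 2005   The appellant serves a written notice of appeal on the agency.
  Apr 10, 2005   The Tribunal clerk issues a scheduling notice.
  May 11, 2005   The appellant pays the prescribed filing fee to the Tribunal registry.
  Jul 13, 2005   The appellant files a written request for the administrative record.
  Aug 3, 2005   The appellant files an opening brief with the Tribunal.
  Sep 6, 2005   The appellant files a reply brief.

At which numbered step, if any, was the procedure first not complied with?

None — every step was satisfied

Step 1 — 10 and 44 days from Feb 8, 2005 (when the determination is issued) are Feb 18, 2005 and Mar 24, 2005 respectively; done Mar 23, 2005, which is between those dates.
Step 2 — 21 and 31 days from Apr 15, 2005 (end of the 23-day hold period, which began when the notice of appeal is served on Mar 23, 2005) are May 6, 2005 and May 16, 2005 respectively; May 11, 2005 falls inside that range.
Step 3 — counting 87 days from May 11, 2005 (when the filing fee is paid) gives a deadline of Aug 6, 2005; done Jul 13, 2005 — timely.
Step 4 — must wait 20 days from Jul 13, 2005 (when the record is requested), so not before Aug 2, 2005; Aug 3, 2005 is on or after that date.
Step 5 — must wait 30 days from Aug 3, 2005 (when the opening brief is filed), so not before Sep 2, 2005; Sep 6, 2005 is on or after that date.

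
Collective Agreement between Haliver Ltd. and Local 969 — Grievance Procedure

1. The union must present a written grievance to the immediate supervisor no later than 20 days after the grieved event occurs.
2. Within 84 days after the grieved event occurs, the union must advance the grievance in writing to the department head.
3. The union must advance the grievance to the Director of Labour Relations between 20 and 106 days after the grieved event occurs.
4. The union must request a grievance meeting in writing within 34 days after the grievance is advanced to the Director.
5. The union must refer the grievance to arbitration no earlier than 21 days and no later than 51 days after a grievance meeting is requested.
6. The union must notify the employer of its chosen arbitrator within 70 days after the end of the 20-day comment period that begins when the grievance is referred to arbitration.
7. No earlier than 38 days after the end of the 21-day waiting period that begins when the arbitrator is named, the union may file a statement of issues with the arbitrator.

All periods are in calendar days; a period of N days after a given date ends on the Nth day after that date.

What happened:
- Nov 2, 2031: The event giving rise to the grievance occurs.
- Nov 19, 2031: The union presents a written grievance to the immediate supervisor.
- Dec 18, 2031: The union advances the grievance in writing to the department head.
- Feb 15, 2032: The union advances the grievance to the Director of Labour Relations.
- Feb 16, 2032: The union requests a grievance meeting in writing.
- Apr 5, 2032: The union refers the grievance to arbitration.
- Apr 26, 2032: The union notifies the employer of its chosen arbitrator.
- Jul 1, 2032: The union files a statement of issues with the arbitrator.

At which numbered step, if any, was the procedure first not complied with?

Step 1 — counting 20 days from Nov 2, 2031 (when the grieved event occurs) gives a deadline of Nov 22, 2031; done Nov 19, 2031 — timely.
Step 2 — counting 84 days from Nov 2, 2031 (when the grieved event occurs) gives a deadline of Jan 25, 2032; Dec 18, 2031 is within that limit.
Step 3 — 20 and 106 days from Nov 2, 2031 (when the grieved event occurs) are Nov 22, 2031 and Feb 16, 2032 respectively; done Feb 15, 2032 — within the window.
Step 4 — counting 34 days from Feb 15, 2032 (when the grievance is advanced to the Director) gives a deadline of Mar 20, 2032; completed Feb 16, 2032, before the deadline.
Step 5 — 21 and 51 days from Feb 16, 2032 (when a grievance meeting is requested) are Mar 8, 2032 and Apr 7, 2032 respectively; Apr 5, 2032 falls inside that range.
Step 6 — counting 70 days from Apr 25, 2032 (end of the 20-day comment period, which began when the grievance is referred to arbitration on Apr 5, 2032) gives a deadline of Jul 4, 2032; completed Apr 26, 2032, before the deadline.
Step 7 — must wait 38 days from May 17, 2032 (end of the 21-day waiting period, which began when the arbitrator is named on Apr 26, 2032), so not before Jun 24, 2032; done Jul 1, 2032, after the minimum wait.

None — every step was satisfied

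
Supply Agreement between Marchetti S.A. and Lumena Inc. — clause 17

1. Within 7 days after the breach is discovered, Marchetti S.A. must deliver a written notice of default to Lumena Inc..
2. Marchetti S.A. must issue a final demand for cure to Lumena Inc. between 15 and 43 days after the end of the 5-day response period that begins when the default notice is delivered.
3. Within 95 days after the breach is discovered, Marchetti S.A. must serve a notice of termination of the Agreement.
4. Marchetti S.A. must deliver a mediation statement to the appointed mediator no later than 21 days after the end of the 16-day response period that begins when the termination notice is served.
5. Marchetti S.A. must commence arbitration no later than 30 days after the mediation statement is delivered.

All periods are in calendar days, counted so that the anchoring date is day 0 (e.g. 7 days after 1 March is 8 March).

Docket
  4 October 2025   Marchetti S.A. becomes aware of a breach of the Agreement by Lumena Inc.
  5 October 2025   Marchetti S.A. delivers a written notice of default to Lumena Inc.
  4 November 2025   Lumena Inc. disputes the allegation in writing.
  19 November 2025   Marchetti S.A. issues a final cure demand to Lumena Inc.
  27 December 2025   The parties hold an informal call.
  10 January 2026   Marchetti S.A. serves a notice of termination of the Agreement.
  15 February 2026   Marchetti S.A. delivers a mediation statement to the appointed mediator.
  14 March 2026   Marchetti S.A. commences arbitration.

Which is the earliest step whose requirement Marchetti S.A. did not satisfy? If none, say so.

Step 1 — counting 7 days from 4 October 2025 (when the breach is discovered) gives a deadline of 11 October 2025; 5 October 2025 is within that limit.
Step 2 — 15 and 43 days from 10 October 2025 (end of the 5-day response period, which began when the default notice is delivered on 5 October 2025) are 25 October 2025 and 22 November 2025 respectively; done 19 November 2025 — within the window.
Step 3 — counting 95 days from 4 October 2025 (when the breach is discovered) gives a deadline of 7 January 2026; not done until 10 January 2026, 3 days after the deadline.
That is the first point of non-compliance.

Step 3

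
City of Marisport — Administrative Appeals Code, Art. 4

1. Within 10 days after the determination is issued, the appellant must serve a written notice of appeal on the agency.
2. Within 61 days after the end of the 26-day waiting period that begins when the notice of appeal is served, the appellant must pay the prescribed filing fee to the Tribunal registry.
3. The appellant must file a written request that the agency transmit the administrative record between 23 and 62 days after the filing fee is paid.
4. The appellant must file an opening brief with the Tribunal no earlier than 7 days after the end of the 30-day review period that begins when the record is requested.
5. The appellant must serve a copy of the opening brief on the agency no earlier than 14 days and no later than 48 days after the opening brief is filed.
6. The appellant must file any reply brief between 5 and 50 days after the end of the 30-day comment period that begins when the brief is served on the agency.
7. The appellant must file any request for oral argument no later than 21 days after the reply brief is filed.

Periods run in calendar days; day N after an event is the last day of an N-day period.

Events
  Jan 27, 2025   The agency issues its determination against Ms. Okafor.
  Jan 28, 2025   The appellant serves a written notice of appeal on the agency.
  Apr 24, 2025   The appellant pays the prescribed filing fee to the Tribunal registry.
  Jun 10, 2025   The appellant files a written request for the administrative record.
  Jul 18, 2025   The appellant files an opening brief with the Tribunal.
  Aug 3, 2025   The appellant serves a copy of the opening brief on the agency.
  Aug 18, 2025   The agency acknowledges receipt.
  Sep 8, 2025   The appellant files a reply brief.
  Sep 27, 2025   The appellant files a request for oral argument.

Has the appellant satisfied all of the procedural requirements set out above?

Yes

(1) due by Jan 27, 2025 + 10 days = Feb 6, 2025; done Jan 28, 2025 — timely.
(2) due by Feb 23, 2025 + 61 days = Apr 25, 2025; done Apr 24, 2025 — timely.
(3) the permitted window runs from Apr 24, 2025 + 23 = May 17, 2025 to Apr 24, 2025 + 62 = Jun 25, 2025; Jun 10, 2025 falls inside that range.
(4) permitted from Jul 10, 2025 + 7 days = Jul 17, 2025 onward; Jul 18, 2025 is on or after that date.
(5) the permitted window runs from Jul 18, 2025 + 14 = Aug 1, 2025 to Jul 18, 2025 + 48 = Sep 4, 2025; done Aug 3, 2025 — within the window.
(6) the permitted window runs from Sep 2, 2025 + 5 = Sep 7, 2025 to Sep 2, 2025 + 50 = Oct 22, 2025; done Sep 8, 2025 — within the window.
(7) due by Sep 8, 2025 + 21 days = Sep 29, 2025; completed Sep 27, 2025, before the deadline.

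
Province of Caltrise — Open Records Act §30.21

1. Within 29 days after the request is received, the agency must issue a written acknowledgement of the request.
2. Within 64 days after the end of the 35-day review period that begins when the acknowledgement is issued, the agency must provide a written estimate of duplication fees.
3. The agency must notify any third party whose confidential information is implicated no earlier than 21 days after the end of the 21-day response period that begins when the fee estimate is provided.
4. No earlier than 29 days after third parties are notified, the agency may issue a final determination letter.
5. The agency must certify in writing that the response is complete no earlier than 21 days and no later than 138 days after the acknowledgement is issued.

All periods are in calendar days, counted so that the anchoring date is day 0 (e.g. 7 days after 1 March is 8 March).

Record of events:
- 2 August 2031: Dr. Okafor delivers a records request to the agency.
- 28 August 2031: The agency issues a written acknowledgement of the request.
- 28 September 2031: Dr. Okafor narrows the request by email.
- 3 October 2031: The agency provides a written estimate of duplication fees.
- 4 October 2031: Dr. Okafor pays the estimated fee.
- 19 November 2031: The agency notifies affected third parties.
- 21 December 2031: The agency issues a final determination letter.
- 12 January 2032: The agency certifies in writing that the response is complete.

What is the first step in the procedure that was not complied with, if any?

None — every step was satisfied

Step 1: 29 days after 2 August 2031 (when the request is received) is 31 August 2031; 28 August 2031 is within that limit.
Step 2: 64 days after 2 October 2031 (end of the 35-day review period, which began when the acknowledgement is issued on 28 August 2031) is 5 December 2031; completed 3 October 2031, before the deadline.
Step 3: the earliest permitted date is 21 days after 24 October 2031 (end of the 21-day response period, which began when the fee estimate is provided on 3 October 2031), i.e. 14 November 2031; done 19 November 2031, after the minimum wait.
Step 4: the earliest permitted date is 29 days after 19 November 2031 (when third parties are notified), i.e. 18 December 2031; done 21 December 2031, after the minimum wait.
Step 5: the window is 21–138 days after 28 August 2031 (when the acknowledgement is issued), so 18 September 2031 through 13 January 2032; done 12 January 2032, which is between those dates.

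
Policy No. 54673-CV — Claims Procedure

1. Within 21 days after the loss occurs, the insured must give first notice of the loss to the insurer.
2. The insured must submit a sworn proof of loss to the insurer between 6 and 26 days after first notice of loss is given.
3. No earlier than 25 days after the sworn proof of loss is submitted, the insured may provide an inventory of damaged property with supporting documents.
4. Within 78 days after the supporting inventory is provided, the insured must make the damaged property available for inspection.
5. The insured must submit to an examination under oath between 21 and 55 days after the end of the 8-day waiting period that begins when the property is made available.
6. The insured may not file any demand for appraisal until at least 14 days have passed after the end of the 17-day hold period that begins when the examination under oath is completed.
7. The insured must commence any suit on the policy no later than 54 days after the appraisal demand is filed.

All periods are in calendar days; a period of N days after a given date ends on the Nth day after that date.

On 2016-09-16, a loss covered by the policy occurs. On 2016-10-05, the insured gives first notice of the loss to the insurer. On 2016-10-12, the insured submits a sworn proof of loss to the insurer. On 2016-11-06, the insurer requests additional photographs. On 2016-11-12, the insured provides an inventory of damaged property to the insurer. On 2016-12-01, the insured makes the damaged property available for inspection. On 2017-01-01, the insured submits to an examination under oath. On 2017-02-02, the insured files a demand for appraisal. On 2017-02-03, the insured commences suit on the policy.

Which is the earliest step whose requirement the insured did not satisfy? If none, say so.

None — every step was satisfied

(1) due by 2016-09-16 + 21 days = 2016-10-07; done 2016-10-05 — timely.
(2) the permitted window runs from 2016-10-05 + 6 = 2016-10-11 to 2016-10-05 + 26 = 2016-10-31; done 2016-10-12, which is between those dates.
(3) permitted from 2016-10-12 + 25 days = 2016-11-06 onward; 2016-11-12 is on or after that date.
(4) due by 2016-11-12 + 78 days = 2017-01-29; done 2016-12-01 — timely.
(5) the permitted window runs from 2016-12-09 + 21 = 2016-12-30 to 2016-12-09 + 55 = 2017-02-02; 2017-01-01 falls inside that range.
(6) permitted from 2017-01-18 + 14 days = 2017-02-01 onward; done 2017-02-02 — permitted.
(7) due by 2017-02-02 + 54 days = 2017-03-28; done 2017-02-03 — timely.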